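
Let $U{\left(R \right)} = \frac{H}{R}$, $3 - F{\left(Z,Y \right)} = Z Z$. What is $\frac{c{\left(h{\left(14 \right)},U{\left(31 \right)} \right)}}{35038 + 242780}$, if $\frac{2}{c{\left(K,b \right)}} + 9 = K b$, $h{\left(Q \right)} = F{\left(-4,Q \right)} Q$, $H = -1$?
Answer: $- \frac{31}{13474173} \approx -2.3007 \cdot 10^{-6}$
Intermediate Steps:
$F{\left(Z,Y \right)} = 3 - Z^{2}$ ($F{\left(Z,Y \right)} = 3 - Z Z = 3 - Z^{2}$)
$h{\left(Q \right)} = - 13 Q$ ($h{\left(Q \right)} = \left(3 - \left(-4\right)^{2}\right) Q = \left(3 - 16\right) Q = - 13 Q$)
$U{\left(R \right)} = - \frac{1}{R}$
$c{\left(K,b \right)} = \frac{2}{-9 + K b}$
$\frac{c{\left(h{\left(14 \right)},U{\left(31 \right)} \right)}}{35038 + 242780} = \frac{2 \frac{1}{-9 + \left(-13\right) 14 \left(- \frac{1}{31}\right)}}{35038 + 242780} = \frac{2 \frac{1}{-9 - 182 \left(\left(-1\right) \frac{1}{31}\right)}}{277818} = \frac{2}{-9 - - \frac{182}{31}} \cdot \frac{1}{277818} = \frac{2}{-9 + \frac{182}{31}} \cdot \frac{1}{277818} = \frac{2}{- \frac{97}{31}} \cdot \frac{1}{277818} = 2 \left(- \frac{31}{97}\right) \frac{1}{277818} = \left(- \frac{62}{97}\right) \frac{1}{277818} = - \frac{31}{13474173}$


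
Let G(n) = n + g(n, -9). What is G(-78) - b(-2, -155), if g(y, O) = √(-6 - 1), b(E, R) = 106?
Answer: -184 + I*√7 ≈ -184.0 + 2.6458*I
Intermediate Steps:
g(y, O) = I*√7 (g(y, O) = √(-7) = I*√7)
G(n) = n + I*√7
G(-78) - b(-2, -155) = (-78 + I*√7) - 1*106 = (-78 + I*√7) - 106 = -184 + I*√7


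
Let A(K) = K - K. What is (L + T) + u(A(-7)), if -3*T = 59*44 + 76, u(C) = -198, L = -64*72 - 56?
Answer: -17258/3 ≈ -5752.7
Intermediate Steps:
A(K) = 0
L = -4664 (L = -4608 - 56 = -4664)
T = -2672/3 (T = -(59*44 + 76)/3 = -(2596 + 76)/3 = -⅓*2672 = -2672/3 ≈ -890.67)
(L + T) + u(A(-7)) = (-4664 - 2672/3) - 198 = -16664/3 - 198 = -17258/3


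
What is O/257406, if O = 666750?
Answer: 111125/42901 ≈ 2.5903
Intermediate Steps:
O/257406 = 666750/257406 = 666750*(1/257406) = 111125/42901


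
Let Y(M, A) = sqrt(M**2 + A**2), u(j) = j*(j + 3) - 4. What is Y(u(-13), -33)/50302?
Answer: 3*sqrt(1885)/50302 ≈ 0.0025894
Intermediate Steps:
u(j) = -4 + j*(3 + j) (u(j) = j*(3 + j) - 4 = -4 + j*(3 + j))
Y(M, A) = sqrt(A**2 + M**2)
Y(u(-13), -33)/50302 = sqrt((-33)**2 + (-4 + (-13)**2 + 3*(-13))**2)/50302 = sqrt(1089 + (-4 + 169 - 39)**2)*(1/50302) = sqrt(1089 + 126**2)*(1/50302) = sqrt(1089 + 15876)*(1/50302) = sqrt(16965)*(1/50302) = (3*sqrt(1885))*(1/50302) = 3*sqrt(1885)/50302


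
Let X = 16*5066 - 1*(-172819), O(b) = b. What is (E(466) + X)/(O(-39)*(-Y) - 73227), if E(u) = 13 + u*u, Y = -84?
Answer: -67292/10929 ≈ -6.1572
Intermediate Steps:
E(u) = 13 + u²
X = 253875 (X = 81056 + 172819 = 253875)
(E(466) + X)/(O(-39)*(-Y) - 73227) = ((13 + 466²) + 253875)/(-(-39)*(-84) - 73227) = ((13 + 217156) + 253875)/(-39*84 - 73227) = (217169 + 253875)/(-3276 - 73227) = 471044/(-76503) = 471044*(-1/76503) = -67292/10929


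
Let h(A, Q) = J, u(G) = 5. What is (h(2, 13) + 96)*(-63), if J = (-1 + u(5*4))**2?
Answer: -7056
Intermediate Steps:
J = 16 (J = (-1 + 5)**2 = 4**2 = 16)
h(A, Q) = 16
(h(2, 13) + 96)*(-63) = (16 + 96)*(-63) = 112*(-63) = -7056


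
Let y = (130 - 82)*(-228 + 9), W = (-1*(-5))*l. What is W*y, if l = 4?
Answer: -210240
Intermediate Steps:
W = 20 (W = -1*(-5)*4 = 5*4 = 20)
y = -10512 (y = 48*(-219) = -10512)
W*y = 20*(-10512) = -210240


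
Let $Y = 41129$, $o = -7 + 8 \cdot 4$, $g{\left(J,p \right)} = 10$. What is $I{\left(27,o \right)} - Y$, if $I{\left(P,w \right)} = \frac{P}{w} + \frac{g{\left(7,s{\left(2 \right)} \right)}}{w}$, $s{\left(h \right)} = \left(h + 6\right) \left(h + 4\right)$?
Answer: $- \frac{1028188}{25} \approx -41128.0$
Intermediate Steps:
$s{\left(h \right)} = \left(4 + h\right) \left(6 + h\right)$ ($s{\left(h \right)} = \left(6 + h\right) \left(4 + h\right) = \left(4 + h\right) \left(6 + h\right)$)
$o = 25$ ($o = -7 + 32 = 25$)
$I{\left(P,w \right)} = \frac{10}{w} + \frac{P}{w}$ ($I{\left(P,w \right)} = \frac{P}{w} + \frac{10}{w} = \frac{10}{w} + \frac{P}{w}$)
$I{\left(27,o \right)} - Y = \frac{10 + 27}{25} - 41129 = \frac{1}{25} \cdot 37 - 41129 = \frac{37}{25} - 41129 = - \frac{1028188}{25}$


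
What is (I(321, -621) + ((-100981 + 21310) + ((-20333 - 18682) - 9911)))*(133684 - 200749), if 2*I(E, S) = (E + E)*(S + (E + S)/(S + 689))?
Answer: 22088137845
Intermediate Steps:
I(E, S) = E*(S + (E + S)/(689 + S)) (I(E, S) = ((E + E)*(S + (E + S)/(S + 689)))/2 = ((2*E)*(S + (E + S)/(689 + S)))/2 = (2*E*(S + (E + S)/(689 + S)))/2 = E*(S + (E + S)/(689 + S)))
(I(321, -621) + ((-100981 + 21310) + ((-20333 - 18682) - 9911)))*(133684 - 200749) = (321*(321 + (-621)² + 690*(-621))/(689 - 621) + ((-100981 + 21310) + ((-20333 - 18682) - 9911)))*(133684 - 200749) = (321*(321 + 385641 - 428490)/68 + (-79671 + (-39015 - 9911)))*(-67065) = (321*(1/68)*(-42528) + (-79671 - 48926))*(-67065) = (-3412872/17 - 128597)*(-67065) = -5599021/17*(-67065) = 22088137845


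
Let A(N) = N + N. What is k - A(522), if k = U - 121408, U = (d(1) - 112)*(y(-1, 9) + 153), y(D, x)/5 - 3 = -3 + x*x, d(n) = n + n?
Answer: -183832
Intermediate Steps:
d(n) = 2*n
y(D, x) = 5*x² (y(D, x) = 15 + 5*(-3 + x*x) = 15 + 5*(-3 + x²) = 15 + (-15 + 5*x²) = 5*x²)
U = -61380 (U = (2*1 - 112)*(5*9² + 153) = (2 - 112)*(5*81 + 153) = -110*(405 + 153) = -110*558 = -61380)
A(N) = 2*N
k = -182788 (k = -61380 - 121408 = -182788)
k - A(522) = -182788 - 2*522 = -182788 - 1*1044 = -182788 - 1044 = -183832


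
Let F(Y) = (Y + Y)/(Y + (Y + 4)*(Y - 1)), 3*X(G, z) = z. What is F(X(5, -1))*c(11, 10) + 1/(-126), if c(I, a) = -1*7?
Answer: -5339/5922 ≈ -0.90155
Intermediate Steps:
X(G, z) = z/3
c(I, a) = -7
F(Y) = 2*Y/(Y + (-1 + Y)*(4 + Y)) (F(Y) = (2*Y)/(Y + (4 + Y)*(-1 + Y)) = (2*Y)/(Y + (-1 + Y)*(4 + Y)) = 2*Y/(Y + (-1 + Y)*(4 + Y)))
F(X(5, -1))*c(11, 10) + 1/(-126) = (2*((⅓)*(-1))/(-4 + ((⅓)*(-1))² + 4*((⅓)*(-1))))*(-7) + 1/(-126) = (2*(-⅓)/(-4 + (-⅓)² + 4*(-⅓)))*(-7) - 1/126 = (2*(-⅓)/(-4 + ⅑ - 4/3))*(-7) - 1/126 = (2*(-⅓)/(-47/9))*(-7) - 1/126 = (2*(-⅓)*(-9/47))*(-7) - 1/126 = (6/47)*(-7) - 1/126 = -42/47 - 1/126 = -5339/5922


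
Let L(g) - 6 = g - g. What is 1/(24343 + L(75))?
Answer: 1/24349 ≈ 4.1069e-5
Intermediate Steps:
L(g) = 6 (L(g) = 6 + (g - g) = 6 + 0 = 6)
1/(24343 + L(75)) = 1/(24343 + 6) = 1/24349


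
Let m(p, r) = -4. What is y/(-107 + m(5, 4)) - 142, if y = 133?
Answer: -15895/111 ≈ -143.20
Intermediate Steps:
y/(-107 + m(5, 4)) - 142 = 133/(-107 - 4) - 142 = 133/(-111) - 142 = -1/111*133 - 142 = -133/111 - 142 = -15895/111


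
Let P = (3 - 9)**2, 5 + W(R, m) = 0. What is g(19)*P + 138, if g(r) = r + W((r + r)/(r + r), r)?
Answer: 642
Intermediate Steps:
W(R, m) = -5 (W(R, m) = -5 + 0 = -5)
g(r) = -5 + r (g(r) = r - 5 = -5 + r)
P = 36 (P = (-6)**2 = 36)
g(19)*P + 138 = (-5 + 19)*36 + 138 = 14*36 + 138 = 504 + 138 = 642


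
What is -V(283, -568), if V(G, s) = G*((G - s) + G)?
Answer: -320922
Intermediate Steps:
V(G, s) = G*(-s + 2*G)
-V(283, -568) = -283*(-1*(-568) + 2*283) = -283*(568 + 566) = -283*1134 = -1*320922 = -320922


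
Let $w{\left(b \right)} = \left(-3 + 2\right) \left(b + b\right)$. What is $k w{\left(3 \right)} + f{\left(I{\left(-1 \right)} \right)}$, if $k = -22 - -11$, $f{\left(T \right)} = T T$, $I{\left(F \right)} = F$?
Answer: $67$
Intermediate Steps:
$f{\left(T \right)} = T^{2}$
$k = -11$ ($k = -22 + 11 = -11$)
$w{\left(b \right)} = - 2 b$
$k w{\left(3 \right)} + f{\left(I{\left(-1 \right)} \right)} = - 11 \left(\left(-2\right) 3\right) + \left(-1\right)^{2} = \left(-11\right) \left(-6\right) + 1 = 66 + 1 = 67$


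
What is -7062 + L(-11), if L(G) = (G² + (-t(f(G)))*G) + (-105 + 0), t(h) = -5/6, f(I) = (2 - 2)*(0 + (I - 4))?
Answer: -42331/6 ≈ -7055.2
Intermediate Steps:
f(I) = 0 (f(I) = 0*(0 + (-4 + I)) = 0*(-4 + I) = 0)
t(h) = -⅚ (t(h) = -5*⅙ = -⅚)
L(G) = -105 + G² + 5*G/6 (L(G) = (G² + (-1*(-⅚))*G) + (-105 + 0) = (G² + 5*G/6) - 105 = -105 + G² + 5*G/6)
-7062 + L(-11) = -7062 + (-105 + (-11)² + (⅚)*(-11)) = -7062 + (-105 + 121 - 55/6) = -7062 + 41/6 = -42331/6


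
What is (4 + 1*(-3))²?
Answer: 1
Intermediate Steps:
(4 + 1*(-3))² = (4 - 3)² = 1² = 1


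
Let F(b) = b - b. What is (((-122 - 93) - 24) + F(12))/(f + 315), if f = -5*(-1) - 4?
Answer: -239/316 ≈ -0.75633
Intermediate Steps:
F(b) = 0
f = 1 (f = 5 - 4 = 1)
(((-122 - 93) - 24) + F(12))/(f + 315) = (((-122 - 93) - 24) + 0)/(1 + 315) = ((-215 - 24) + 0)/316 = (-239 + 0)*(1/316) = -239*1/316 = -239/316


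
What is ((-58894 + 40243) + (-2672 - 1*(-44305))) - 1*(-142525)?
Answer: 165507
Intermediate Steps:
((-58894 + 40243) + (-2672 - 1*(-44305))) - 1*(-142525) = (-18651 + (-2672 + 44305)) + 142525 = (-18651 + 41633) + 142525 = 22982 + 142525 = 165507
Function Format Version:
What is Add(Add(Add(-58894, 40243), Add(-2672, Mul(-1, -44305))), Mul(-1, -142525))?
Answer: 165507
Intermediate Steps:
Add(Add(Add(-58894, 40243), Add(-2672, Mul(-1, -44305))), Mul(-1, -142525)) = Add(Add(-18651, Add(-2672, 44305)), 142525) = Add(Add(-18651, 41633), 142525) = Add(22982, 142525) = 165507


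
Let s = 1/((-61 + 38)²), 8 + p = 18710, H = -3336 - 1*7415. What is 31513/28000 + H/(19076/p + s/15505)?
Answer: -23085857850445799807/2190497914108000 ≈ -10539.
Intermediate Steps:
H = -10751 (H = -3336 - 7415 = -10751)
p = 18702 (p = -8 + 18710 = 18702)
s = 1/529 (s = 1/((-23)²) = 1/529 ≈ 0.0018904)
31513/28000 + H/(19076/p + s/15505) = 31513/28000 - 10751/(19076/18702 + (1/529)/15505) = 31513*(1/28000) - 10751/(19076*(1/18702) + (1/529)*(1/15505)) = 31513/28000 - 10751/(9538/9351 + 1/8202145) = 31513/28000 - 10751/78232068361/76698257895 = 31513/28000 - 10751*76698257895/78232068361 = 31513/28000 - 824582970629145/78232068361 = -23085857850445799807/2190497914108000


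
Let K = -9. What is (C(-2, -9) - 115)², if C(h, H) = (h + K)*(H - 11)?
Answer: 11025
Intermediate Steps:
C(h, H) = (-11 + H)*(-9 + h) (C(h, H) = (h - 9)*(H - 11) = (-9 + h)*(-11 + H) = (-11 + H)*(-9 + h))
(C(-2, -9) - 115)² = ((99 - 11*(-2) - 9*(-9) - 9*(-2)) - 115)² = ((99 + 22 + 81 + 18) - 115)² = (220 - 115)² = 105² = 11025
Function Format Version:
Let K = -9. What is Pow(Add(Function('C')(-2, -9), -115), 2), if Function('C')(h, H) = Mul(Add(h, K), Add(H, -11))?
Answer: 11025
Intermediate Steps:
Function('C')(h, H) = Mul(Add(-11, H), Add(-9, h)) (Function('C')(h, H) = Mul(Add(h, -9), Add(H, -11)) = Mul(Add(-9, h), Add(-11, H)) = Mul(Add(-11, H), Add(-9, h)))
Pow(Add(Function('C')(-2, -9), -115), 2) = Pow(Add(Add(99, Mul(-11, -2), Mul(-9, -9), Mul(-9, -2)), -115), 2) = Pow(Add(Add(99, 22, 81, 18), -115), 2) = Pow(Add(220, -115), 2) = Pow(105, 2) = 11025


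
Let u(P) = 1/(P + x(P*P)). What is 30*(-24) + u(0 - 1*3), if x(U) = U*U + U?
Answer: -62639/87 ≈ -719.99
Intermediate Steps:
x(U) = U + U**2 (x(U) = U**2 + U = U + U**2)
u(P) = 1/(P + P**2*(1 + P**2)) (u(P) = 1/(P + (P*P)*(1 + P*P)) = 1/(P + P**2*(1 + P**2)))
30*(-24) + u(0 - 1*3) = 30*(-24) + 1/((0 - 1*3)*(1 + (0 - 1*3) + (0 - 1*3)**3)) = -720 + 1/((0 - 3)*(1 + (0 - 3) + (0 - 3)**3)) = -720 + 1/((-3)*(1 - 3 + (-3)**3)) = -720 - 1/(3*(1 - 3 - 27)) = -720 - 1/3/(-29) = -720 - 1/3*(-1/29) = -720 + 1/87 = -62639/87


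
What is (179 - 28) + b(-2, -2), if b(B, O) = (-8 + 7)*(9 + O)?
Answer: 144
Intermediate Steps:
b(B, O) = -9 - O (b(B, O) = -(9 + O) = -9 - O)
(179 - 28) + b(-2, -2) = (179 - 28) + (-9 - 1*(-2)) = 151 + (-9 + 2) = 151 - 7 = 144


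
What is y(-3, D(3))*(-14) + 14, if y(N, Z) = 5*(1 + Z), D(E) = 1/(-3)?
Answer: -98/3 ≈ -32.667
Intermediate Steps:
D(E) = -⅓
y(N, Z) = 5 + 5*Z
y(-3, D(3))*(-14) + 14 = (5 + 5*(-⅓))*(-14) + 14 = (5 - 5/3)*(-14) + 14 = (10/3)*(-14) + 14 = -140/3 + 14 = -98/3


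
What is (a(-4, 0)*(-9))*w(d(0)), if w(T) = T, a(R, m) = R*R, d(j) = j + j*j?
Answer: 0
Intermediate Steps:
d(j) = j + j**2
a(R, m) = R**2
(a(-4, 0)*(-9))*w(d(0)) = ((-4)**2*(-9))*(0*(1 + 0)) = (16*(-9))*(0*1) = -144*0 = 0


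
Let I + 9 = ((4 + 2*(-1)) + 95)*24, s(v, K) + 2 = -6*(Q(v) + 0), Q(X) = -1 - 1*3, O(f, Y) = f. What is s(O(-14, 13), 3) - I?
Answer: -2297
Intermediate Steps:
Q(X) = -4 (Q(X) = -1 - 3 = -4)
s(v, K) = 22 (s(v, K) = -2 - 6*(-4 + 0) = -2 - 6*(-4) = -2 + 24 = 22)
I = 2319 (I = -9 + ((4 + 2*(-1)) + 95)*24 = -9 + ((4 - 2) + 95)*24 = -9 + (2 + 95)*24 = -9 + 97*24 = -9 + 2328 = 2319)
s(O(-14, 13), 3) - I = 22 - 1*2319 = 22 - 2319 = -2297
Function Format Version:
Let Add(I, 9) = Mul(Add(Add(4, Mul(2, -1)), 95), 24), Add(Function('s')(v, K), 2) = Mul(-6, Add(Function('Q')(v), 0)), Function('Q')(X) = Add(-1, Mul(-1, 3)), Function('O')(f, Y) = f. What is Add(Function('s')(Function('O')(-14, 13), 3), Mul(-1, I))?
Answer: -2297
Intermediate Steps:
Function('Q')(X) = -4 (Function('Q')(X) = Add(-1, -3) = -4)
Function('s')(v, K) = 22 (Function('s')(v, K) = Add(-2, Mul(-6, Add(-4, 0))) = Add(-2, Mul(-6, -4)) = Add(-2, 24) = 22)
I = 2319 (I = Add(-9, Mul(Add(Add(4, Mul(2, -1)), 95), 24)) = Add(-9, Mul(Add(Add(4, -2), 95), 24)) = Add(-9, Mul(Add(2, 95), 24)) = Add(-9, Mul(97, 24)) = Add(-9, 2328) = 2319)
Add(Function('s')(Function('O')(-14, 13), 3), Mul(-1, I)) = Add(22, Mul(-1, 2319)) = Add(22, -2319) = -2297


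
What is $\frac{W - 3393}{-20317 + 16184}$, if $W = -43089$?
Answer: $\frac{46482}{4133} \approx 11.247$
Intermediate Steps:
$\frac{W - 3393}{-20317 + 16184} = \frac{-43089 - 3393}{-20317 + 16184} = - \frac{46482}{-4133} = \left(-46482\right) \left(- \frac{1}{4133}\right) = \frac{46482}{4133}$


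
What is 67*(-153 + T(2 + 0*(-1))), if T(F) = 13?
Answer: -9380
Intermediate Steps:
67*(-153 + T(2 + 0*(-1))) = 67*(-153 + 13) = 67*(-140) = -9380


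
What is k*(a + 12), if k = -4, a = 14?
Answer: -104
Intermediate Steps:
k*(a + 12) = -4*(14 + 12) = -4*26 = -104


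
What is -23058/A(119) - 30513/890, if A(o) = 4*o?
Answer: -625818/7565 ≈ -82.725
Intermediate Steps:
-23058/A(119) - 30513/890 = -23058/(4*119) - 30513/890 = -23058/476 - 30513*1/890 = -23058*1/476 - 30513/890 = -1647/34 - 30513/890 = -625818/7565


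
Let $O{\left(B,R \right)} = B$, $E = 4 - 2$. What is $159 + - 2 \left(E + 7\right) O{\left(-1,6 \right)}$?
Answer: $177$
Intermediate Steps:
$E = 2$
$159 + - 2 \left(E + 7\right) O{\left(-1,6 \right)} = 159 + - 2 \left(2 + 7\right) \left(-1\right) = 159 + \left(-2\right) 9 \left(-1\right) = 159 - -18 = 159 + 18 = 177$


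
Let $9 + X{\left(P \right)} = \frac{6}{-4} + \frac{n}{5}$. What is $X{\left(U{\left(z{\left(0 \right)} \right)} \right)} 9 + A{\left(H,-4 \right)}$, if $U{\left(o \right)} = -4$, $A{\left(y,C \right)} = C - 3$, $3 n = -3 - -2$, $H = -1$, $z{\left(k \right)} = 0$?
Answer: $- \frac{1021}{10} \approx -102.1$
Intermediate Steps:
$n = - \frac{1}{3}$ ($n = \frac{-3 - -2}{3} = \frac{-3 + 2}{3} = \frac{1}{3} \left(-1\right) = - \frac{1}{3} \approx -0.33333$)
$A{\left(y,C \right)} = -3 + C$
$X{\left(P \right)} = - \frac{317}{30}$ ($X{\left(P \right)} = -9 + \left(\frac{6}{-4} - \frac{1}{3 \cdot 5}\right) = -9 + \left(6 \left(- \frac{1}{4}\right) - \frac{1}{15}\right) = -9 - \frac{47}{30} = - \frac{317}{30}$)
$X{\left(U{\left(z{\left(0 \right)} \right)} \right)} 9 + A{\left(H,-4 \right)} = \left(- \frac{317}{30}\right) 9 - 7 = - \frac{951}{10} - 7 = - \frac{1021}{10}$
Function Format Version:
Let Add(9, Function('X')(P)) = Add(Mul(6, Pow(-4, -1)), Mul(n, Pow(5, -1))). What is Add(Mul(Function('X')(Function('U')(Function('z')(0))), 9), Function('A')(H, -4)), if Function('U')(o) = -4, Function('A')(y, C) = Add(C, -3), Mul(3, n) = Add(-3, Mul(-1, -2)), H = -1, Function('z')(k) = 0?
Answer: Rational(-1021, 10) ≈ -102.10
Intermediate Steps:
n = Rational(-1, 3) (n = Mul(Rational(1, 3), Add(-3, Mul(-1, -2))) = Mul(Rational(1, 3), Add(-3, 2)) = Mul(Rational(1, 3), -1) = Rational(-1, 3) ≈ -0.33333)
Function('A')(y, C) = Add(-3, C)
Function('X')(P) = Rational(-317, 30) (Function('X')(P) = Add(-9, Add(Mul(6, Pow(-4, -1)), Mul(Rational(-1, 3), Pow(5, -1)))) = Add(-9, Add(Mul(6, Rational(-1, 4)), Mul(Rational(-1, 3), Rational(1, 5)))) = Add(-9, Add(Rational(-3, 2), Rational(-1, 15))) = Add(-9, Rational(-47, 30)) = Rational(-317, 30))
Add(Mul(Function('X')(Function('U')(Function('z')(0))), 9), Function('A')(H, -4)) = Add(Mul(Rational(-317, 30), 9), Add(-3, -4)) = Add(Rational(-951, 10), -7) = Rational(-1021, 10)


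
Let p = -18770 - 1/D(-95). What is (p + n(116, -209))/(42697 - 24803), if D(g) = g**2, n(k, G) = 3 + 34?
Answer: -84532663/80746675 ≈ -1.0469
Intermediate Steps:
n(k, G) = 37
p = -169399251/9025 (p = -18770 - 1/((-95)**2) = -18770 - 1/9025 = -169399251/9025 ≈ -18770.)
(p + n(116, -209))/(42697 - 24803) = (-169399251/9025 + 37)/(42697 - 24803) = -169065326/9025/17894 = -169065326/9025*1/17894 = -84532663/80746675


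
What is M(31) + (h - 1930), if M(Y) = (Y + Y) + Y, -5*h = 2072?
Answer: -11257/5 ≈ -2251.4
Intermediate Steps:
h = -2072/5 (h = -⅕*2072 = -2072/5 ≈ -414.40)
M(Y) = 3*Y (M(Y) = 2*Y + Y = 3*Y)
M(31) + (h - 1930) = 3*31 + (-2072/5 - 1930) = 93 - 11722/5 = -11257/5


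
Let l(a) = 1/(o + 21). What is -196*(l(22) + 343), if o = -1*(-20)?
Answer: -2756544/41 ≈ -67233.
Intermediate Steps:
o = 20
l(a) = 1/41 (l(a) = 1/(20 + 21) = 1/41)
-196*(l(22) + 343) = -196*(1/41 + 343) = -196*14064/41 = -2756544/41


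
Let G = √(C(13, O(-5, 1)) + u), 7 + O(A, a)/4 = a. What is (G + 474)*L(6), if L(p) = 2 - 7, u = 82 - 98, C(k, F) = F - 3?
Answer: -2370 - 5*I*√43 ≈ -2370.0 - 32.787*I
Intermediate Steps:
O(A, a) = -28 + 4*a
C(k, F) = -3 + F
u = -16
L(p) = -5
G = I*√43 (G = √((-3 + (-28 + 4*1)) - 16) = √((-3 + (-28 + 4)) - 16) = √((-3 - 24) - 16) = √(-27 - 16) = √(-43) = I*√43 ≈ 6.5574*I)
(G + 474)*L(6) = (I*√43 + 474)*(-5) = (474 + I*√43)*(-5) = -2370 - 5*I*√43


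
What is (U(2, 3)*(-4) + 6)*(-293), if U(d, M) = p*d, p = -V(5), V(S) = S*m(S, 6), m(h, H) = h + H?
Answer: -130678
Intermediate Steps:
m(h, H) = H + h
V(S) = S*(6 + S)
p = -55 (p = -5*(6 + 5) = -5*11 = -1*55 = -55)
U(d, M) = -55*d
(U(2, 3)*(-4) + 6)*(-293) = (-55*2*(-4) + 6)*(-293) = (-110*(-4) + 6)*(-293) = (440 + 6)*(-293) = 446*(-293) = -130678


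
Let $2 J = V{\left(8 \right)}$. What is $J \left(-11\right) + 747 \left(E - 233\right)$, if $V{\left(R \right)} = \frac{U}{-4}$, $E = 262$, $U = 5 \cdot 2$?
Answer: $\frac{86707}{4} \approx 21677.0$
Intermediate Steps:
$U = 10$
$V{\left(R \right)} = - \frac{5}{2}$ ($V{\left(R \right)} = \frac{10}{-4} = 10 \left(- \frac{1}{4}\right) = - \frac{5}{2}$)
$J = - \frac{5}{4}$ ($J = \frac{1}{2} \left(- \frac{5}{2}\right) = - \frac{5}{4} \approx -1.25$)
$J \left(-11\right) + 747 \left(E - 233\right) = \left(- \frac{5}{4}\right) \left(-11\right) + 747 \left(262 - 233\right) = \frac{55}{4} + 747 \left(262 - 233\right) = \frac{55}{4} + 747 \cdot 29 = \frac{55}{4} + 21663 = \frac{86707}{4}$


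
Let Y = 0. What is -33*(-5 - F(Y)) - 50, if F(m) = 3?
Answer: 214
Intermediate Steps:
-33*(-5 - F(Y)) - 50 = -33*(-5 - 1*3) - 50 = -33*(-5 - 3) - 50 = -33*(-8) - 50 = 264 - 50 = 214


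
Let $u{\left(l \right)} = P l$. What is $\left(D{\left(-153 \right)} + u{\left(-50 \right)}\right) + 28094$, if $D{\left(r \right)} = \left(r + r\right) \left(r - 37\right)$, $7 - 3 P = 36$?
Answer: $\frac{260152}{3} \approx 86717.0$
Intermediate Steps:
$P = - \frac{29}{3}$ ($P = \frac{7}{3} - 12 = - \frac{29}{3} \approx -9.6667$)
$D{\left(r \right)} = 2 r \left(-37 + r\right)$
$u{\left(l \right)} = - \frac{29 l}{3}$
$\left(D{\left(-153 \right)} + u{\left(-50 \right)}\right) + 28094 = \left(2 \left(-153\right) \left(-37 - 153\right) - - \frac{1450}{3}\right) + 28094 = \left(2 \left(-153\right) \left(-190\right) + \frac{1450}{3}\right) + 28094 = \left(58140 + \frac{1450}{3}\right) + 28094 = \frac{175870}{3} + 28094 = \frac{260152}{3}$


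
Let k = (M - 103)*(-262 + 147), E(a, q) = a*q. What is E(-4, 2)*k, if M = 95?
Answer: -7360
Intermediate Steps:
k = 920 (k = (95 - 103)*(-262 + 147) = -8*(-115) = 920)
E(-4, 2)*k = -4*2*920 = -8*920 = -7360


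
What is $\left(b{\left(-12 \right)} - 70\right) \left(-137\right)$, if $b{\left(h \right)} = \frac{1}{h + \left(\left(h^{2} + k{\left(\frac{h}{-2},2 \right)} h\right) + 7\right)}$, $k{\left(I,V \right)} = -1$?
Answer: $\frac{1447953}{151} \approx 9589.1$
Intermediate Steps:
$b{\left(h \right)} = \frac{1}{7 + h^{2}}$ ($b{\left(h \right)} = \frac{1}{h + \left(\left(h^{2} - h\right) + 7\right)} = \frac{1}{h + \left(7 + h^{2} - h\right)} = \frac{1}{7 + h^{2}}$)
$\left(b{\left(-12 \right)} - 70\right) \left(-137\right) = \left(\frac{1}{7 + \left(-12\right)^{2}} - 70\right) \left(-137\right) = \left(\frac{1}{7 + 144} - 70\right) \left(-137\right) = \left(\frac{1}{151} - 70\right) \left(-137\right) = \left(- \frac{10569}{151}\right) \left(-137\right) = \frac{1447953}{151}$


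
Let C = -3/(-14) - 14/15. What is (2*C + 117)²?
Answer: 147233956/11025 ≈ 13355.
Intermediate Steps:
C = -151/210 (C = -3*(-1/14) - 14*1/15 = 3/14 - 14/15 = -151/210 ≈ -0.71905)
(2*C + 117)² = (2*(-151/210) + 117)² = (-151/105 + 117)² = (12134/105)² = 147233956/11025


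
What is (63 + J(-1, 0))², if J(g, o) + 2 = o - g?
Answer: 3844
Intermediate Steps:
J(g, o) = -2 + o - g (J(g, o) = -2 + (o - g) = -2 + o - g)
(63 + J(-1, 0))² = (63 + (-2 + 0 - 1*(-1)))² = (63 + (-2 + 0 + 1))² = (63 - 1)² = 62² = 3844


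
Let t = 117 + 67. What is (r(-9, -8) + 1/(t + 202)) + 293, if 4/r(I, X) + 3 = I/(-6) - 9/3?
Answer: 1014803/3474 ≈ 292.11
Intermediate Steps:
r(I, X) = 4/(-6 - I/6) (r(I, X) = 4/(-3 + (I/(-6) - 9/3)) = 4/(-3 + (I*(-⅙) - 9*⅓)) = 4/(-3 + (-I/6 - 3)) = 4/(-3 + (-3 - I/6)) = 4/(-6 - I/6))
t = 184
(r(-9, -8) + 1/(t + 202)) + 293 = (-24/(36 - 9) + 1/(184 + 202)) + 293 = (-24/27 + 1/386) + 293 = (-24*1/27 + 1/386) + 293 = (-8/9 + 1/386) + 293 = -3079/3474 + 293 = 1014803/3474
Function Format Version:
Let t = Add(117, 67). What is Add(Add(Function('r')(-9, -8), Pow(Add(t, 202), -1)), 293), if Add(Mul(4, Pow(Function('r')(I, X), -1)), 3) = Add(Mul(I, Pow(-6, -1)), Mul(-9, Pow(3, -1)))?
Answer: Rational(1014803, 3474) ≈ 292.11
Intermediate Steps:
Function('r')(I, X) = Mul(4, Pow(Add(-6, Mul(Rational(-1, 6), I)), -1)) (Function('r')(I, X) = Mul(4, Pow(Add(-3, Add(Mul(I, Pow(-6, -1)), Mul(-9, Pow(3, -1)))), -1)) = Mul(4, Pow(Add(-3, Add(Mul(I, Rational(-1, 6)), Mul(-9, Rational(1, 3)))), -1)) = Mul(4, Pow(Add(-3, Add(Mul(Rational(-1, 6), I), -3)), -1)) = Mul(4, Pow(Add(-3, Add(-3, Mul(Rational(-1, 6), I))), -1)) = Mul(4, Pow(Add(-6, Mul(Rational(-1, 6), I)), -1)))
t = 184
Add(Add(Function('r')(-9, -8), Pow(Add(t, 202), -1)), 293) = Add(Add(Mul(-24, Pow(Add(36, -9), -1)), Pow(Add(184, 202), -1)), 293) = Add(Add(Mul(-24, Pow(27, -1)), Pow(386, -1)), 293) = Add(Add(Mul(-24, Rational(1, 27)), Rational(1, 386)), 293) = Add(Add(Rational(-8, 9), Rational(1, 386)), 293) = Add(Rational(-3079, 3474), 293) = Rational(1014803, 3474)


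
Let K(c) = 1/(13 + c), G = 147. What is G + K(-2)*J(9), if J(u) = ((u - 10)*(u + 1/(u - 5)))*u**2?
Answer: 3471/44 ≈ 78.886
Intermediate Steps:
J(u) = u**2*(-10 + u)*(u + 1/(-5 + u)) (J(u) = ((-10 + u)*(u + 1/(-5 + u)))*u**2 = u**2*(-10 + u)*(u + 1/(-5 + u)))
G + K(-2)*J(9) = 147 + (9**2*(-10 + 9**3 - 15*9**2 + 51*9)/(-5 + 9))/(13 - 2) = 147 + (81*(-10 + 729 - 15*81 + 459)/4)/11 = 147 + (81*(1/4)*(-10 + 729 - 1215 + 459))/11 = 147 + (81*(1/4)*(-37))/11 = 147 + (1/11)*(-2997/4) = 147 - 2997/44 = 3471/44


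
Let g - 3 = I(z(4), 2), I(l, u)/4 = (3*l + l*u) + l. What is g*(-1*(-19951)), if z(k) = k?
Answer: 1975149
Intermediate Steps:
I(l, u) = 16*l + 4*l*u (I(l, u) = 4*((3*l + l*u) + l) = 4*(4*l + l*u) = 16*l + 4*l*u)
g = 99 (g = 3 + 4*4*(4 + 2) = 3 + 4*4*6 = 3 + 96 = 99)
g*(-1*(-19951)) = 99*(-1*(-19951)) = 99*19951 = 1975149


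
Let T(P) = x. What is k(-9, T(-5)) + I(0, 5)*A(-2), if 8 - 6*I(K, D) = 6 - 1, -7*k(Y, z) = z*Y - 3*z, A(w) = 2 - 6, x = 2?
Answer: 10/7 ≈ 1.4286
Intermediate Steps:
T(P) = 2
A(w) = -4
k(Y, z) = 3*z/7 - Y*z/7 (k(Y, z) = -(z*Y - 3*z)/7 = -(Y*z - 3*z)/7 = -(-3*z + Y*z)/7 = 3*z/7 - Y*z/7)
I(K, D) = ½ (I(K, D) = 4/3 - (6 - 1)/6 = 4/3 - ⅙*5 = 4/3 - ⅚ = ½)
k(-9, T(-5)) + I(0, 5)*A(-2) = (⅐)*2*(3 - 1*(-9)) + (½)*(-4) = (⅐)*2*(3 + 9) - 2 = (⅐)*2*12 - 2 = 24/7 - 2 = 10/7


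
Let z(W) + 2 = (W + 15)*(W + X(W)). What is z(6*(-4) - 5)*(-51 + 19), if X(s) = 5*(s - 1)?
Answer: -80128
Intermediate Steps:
X(s) = -5 + 5*s (X(s) = 5*(-1 + s) = -5 + 5*s)
z(W) = -2 + (-5 + 6*W)*(15 + W) (z(W) = -2 + (W + 15)*(W + (-5 + 5*W)) = -2 + (15 + W)*(-5 + 6*W) = -2 + (-5 + 6*W)*(15 + W))
z(6*(-4) - 5)*(-51 + 19) = (-77 + 6*(6*(-4) - 5)² + 85*(6*(-4) - 5))*(-51 + 19) = (-77 + 6*(-24 - 5)² + 85*(-24 - 5))*(-32) = (-77 + 6*(-29)² + 85*(-29))*(-32) = (-77 + 6*841 - 2465)*(-32) = (-77 + 5046 - 2465)*(-32) = 2504*(-32) = -80128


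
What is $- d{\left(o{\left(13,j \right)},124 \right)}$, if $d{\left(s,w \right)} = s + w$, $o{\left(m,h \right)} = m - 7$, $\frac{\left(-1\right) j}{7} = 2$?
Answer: $-130$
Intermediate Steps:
$j = -14$ ($j = \left(-7\right) 2 = -14$)
$o{\left(m,h \right)} = -7 + m$
$- d{\left(o{\left(13,j \right)},124 \right)} = - (\left(-7 + 13\right) + 124) = - (6 + 124) = \left(-1\right) 130 = -130$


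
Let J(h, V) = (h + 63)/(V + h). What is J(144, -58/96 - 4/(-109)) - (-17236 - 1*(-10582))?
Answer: 4994504130/750439 ≈ 6655.4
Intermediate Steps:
J(h, V) = (63 + h)/(V + h)
J(144, -58/96 - 4/(-109)) - (-17236 - 1*(-10582)) = (63 + 144)/((-58/96 - 4/(-109)) + 144) - (-17236 - 1*(-10582)) = 207/((-58*1/96 - 4*(-1/109)) + 144) - (-17236 + 10582) = 207/((-29/48 + 4/109) + 144) - 1*(-6654) = 207/(-2969/5232 + 144) + 6654 = 207/(750439/5232) + 6654 = (5232/750439)*207 + 6654 = 1083024/750439 + 6654 = 4994504130/750439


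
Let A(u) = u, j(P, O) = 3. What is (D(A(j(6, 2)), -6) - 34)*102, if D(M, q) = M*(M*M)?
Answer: -714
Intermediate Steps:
D(M, q) = M**3 (D(M, q) = M*M**2 = M**3)
(D(A(j(6, 2)), -6) - 34)*102 = (3**3 - 34)*102 = (27 - 34)*102 = -7*102 = -714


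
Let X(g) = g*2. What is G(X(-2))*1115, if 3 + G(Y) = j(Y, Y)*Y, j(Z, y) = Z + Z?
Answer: 32335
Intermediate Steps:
X(g) = 2*g
j(Z, y) = 2*Z
G(Y) = -3 + 2*Y² (G(Y) = -3 + (2*Y)*Y = -3 + 2*Y²)
G(X(-2))*1115 = (-3 + 2*(2*(-2))²)*1115 = (-3 + 2*(-4)²)*1115 = (-3 + 2*16)*1115 = (-3 + 32)*1115 = 29*1115 = 32335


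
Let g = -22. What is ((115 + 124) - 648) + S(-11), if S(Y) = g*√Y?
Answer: -409 - 22*I*√11 ≈ -409.0 - 72.966*I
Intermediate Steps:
S(Y) = -22*√Y
((115 + 124) - 648) + S(-11) = ((115 + 124) - 648) - 22*I*√11 = (239 - 648) - 22*I*√11 = -409 - 22*I*√11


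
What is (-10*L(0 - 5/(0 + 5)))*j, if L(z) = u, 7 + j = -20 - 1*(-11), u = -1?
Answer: -160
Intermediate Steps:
j = -16 (j = -7 + (-20 - 1*(-11)) = -7 + (-20 + 11) = -7 - 9 = -16)
L(z) = -1
(-10*L(0 - 5/(0 + 5)))*j = -10*(-1)*(-16) = 10*(-16) = -160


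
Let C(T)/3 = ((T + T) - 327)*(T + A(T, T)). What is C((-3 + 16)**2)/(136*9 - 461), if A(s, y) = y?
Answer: 11154/763 ≈ 14.619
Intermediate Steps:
C(T) = 6*T*(-327 + 2*T) (C(T) = 3*(((T + T) - 327)*(T + T)) = 3*((2*T - 327)*(2*T)) = 3*((-327 + 2*T)*(2*T)) = 3*(2*T*(-327 + 2*T)) = 6*T*(-327 + 2*T))
C((-3 + 16)**2)/(136*9 - 461) = (6*(-3 + 16)**2*(-327 + 2*(-3 + 16)**2))/(136*9 - 461) = (6*13**2*(-327 + 2*13**2))/(1224 - 461) = (6*169*(-327 + 2*169))/763 = (6*169*(-327 + 338))*(1/763) = (6*169*11)*(1/763) = 11154*(1/763) = 11154/763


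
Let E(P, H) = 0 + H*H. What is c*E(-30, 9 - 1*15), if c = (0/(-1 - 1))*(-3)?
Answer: 0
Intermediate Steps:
E(P, H) = H² (E(P, H) = 0 + H² = H²)
c = 0 (c = (0/(-2))*(-3) = -½*0*(-3) = 0*(-3) = 0)
c*E(-30, 9 - 1*15) = 0*(9 - 1*15)² = 0*(9 - 15)² = 0*(-6)² = 0*36 = 0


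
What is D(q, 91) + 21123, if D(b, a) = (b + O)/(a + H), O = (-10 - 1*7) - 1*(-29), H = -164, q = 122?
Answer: 1541845/73 ≈ 21121.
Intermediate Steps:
O = 12 (O = (-10 - 7) + 29 = -17 + 29 = 12)
D(b, a) = (12 + b)/(-164 + a) (D(b, a) = (b + 12)/(a - 164) = (12 + b)/(-164 + a))
D(q, 91) + 21123 = (12 + 122)/(-164 + 91) + 21123 = 134/(-73) + 21123 = -1/73*134 + 21123 = -134/73 + 21123 = 1541845/73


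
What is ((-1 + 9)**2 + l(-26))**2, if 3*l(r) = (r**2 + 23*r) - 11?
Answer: 67081/9 ≈ 7453.4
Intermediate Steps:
l(r) = -11/3 + r**2/3 + 23*r/3 (l(r) = ((r**2 + 23*r) - 11)/3 = (-11 + r**2 + 23*r)/3 = -11/3 + r**2/3 + 23*r/3)
((-1 + 9)**2 + l(-26))**2 = ((-1 + 9)**2 + (-11/3 + (1/3)*(-26)**2 + (23/3)*(-26)))**2 = (8**2 + (-11/3 + (1/3)*676 - 598/3))**2 = (64 + (-11/3 + 676/3 - 598/3))**2 = (64 + 67/3)**2 = (259/3)**2 = 67081/9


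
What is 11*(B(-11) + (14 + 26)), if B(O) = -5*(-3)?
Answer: 605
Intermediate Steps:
B(O) = 15
11*(B(-11) + (14 + 26)) = 11*(15 + (14 + 26)) = 11*(15 + 40) = 11*55 = 605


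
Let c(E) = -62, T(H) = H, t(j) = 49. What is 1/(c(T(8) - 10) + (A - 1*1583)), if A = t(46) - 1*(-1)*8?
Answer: -1/1588 ≈ -0.00062972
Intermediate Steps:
A = 57 (A = 49 - 1*(-1)*8 = 49 + 1*8 = 49 + 8 = 57)
1/(c(T(8) - 10) + (A - 1*1583)) = 1/(-62 + (57 - 1*1583)) = 1/(-62 + (57 - 1583)) = 1/(-62 - 1526) = 1/(-1588) = -1/1588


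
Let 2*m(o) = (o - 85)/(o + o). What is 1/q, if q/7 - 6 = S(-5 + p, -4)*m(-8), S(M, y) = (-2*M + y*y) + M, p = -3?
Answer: 4/2121 ≈ 0.0018859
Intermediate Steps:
m(o) = (-85 + o)/(4*o) (m(o) = ((o - 85)/(o + o))/2 = ((-85 + o)/((2*o)))/2 = ((-85 + o)*(1/(2*o)))/2 = ((-85 + o)/(2*o))/2 = (-85 + o)/(4*o))
S(M, y) = y² - M (S(M, y) = (-2*M + y²) + M = (y² - 2*M) + M = y² - M)
q = 2121/4 (q = 42 + 7*(((-4)² - (-5 - 3))*((¼)*(-85 - 8)/(-8))) = 42 + 7*((16 - 1*(-8))*((¼)*(-⅛)*(-93))) = 42 + 7*((16 + 8)*(93/32)) = 42 + 7*(24*(93/32)) = 42 + 7*(279/4) = 42 + 1953/4 = 2121/4 ≈ 530.25)
1/q = 1/(2121/4) = 4/2121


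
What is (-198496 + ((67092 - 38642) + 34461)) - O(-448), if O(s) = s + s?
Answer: -134689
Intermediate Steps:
O(s) = 2*s
(-198496 + ((67092 - 38642) + 34461)) - O(-448) = (-198496 + ((67092 - 38642) + 34461)) - 2*(-448) = (-198496 + (28450 + 34461)) - 1*(-896) = (-198496 + 62911) + 896 = -135585 + 896 = -134689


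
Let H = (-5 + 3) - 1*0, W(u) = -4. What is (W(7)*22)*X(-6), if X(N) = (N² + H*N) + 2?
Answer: -4400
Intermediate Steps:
H = -2 (H = -2 + 0 = -2)
X(N) = 2 + N² - 2*N (X(N) = (N² - 2*N) + 2 = 2 + N² - 2*N)
(W(7)*22)*X(-6) = (-4*22)*(2 + (-6)² - 2*(-6)) = -88*(2 + 36 + 12) = -88*50 = -4400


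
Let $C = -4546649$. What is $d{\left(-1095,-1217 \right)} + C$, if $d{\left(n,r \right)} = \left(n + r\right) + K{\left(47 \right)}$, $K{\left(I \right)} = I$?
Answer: $-4548914$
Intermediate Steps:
$d{\left(n,r \right)} = 47 + n + r$ ($d{\left(n,r \right)} = \left(n + r\right) + 47 = 47 + n + r$)
$d{\left(-1095,-1217 \right)} + C = \left(47 - 1095 - 1217\right) - 4546649 = -2265 - 4546649 = -4548914$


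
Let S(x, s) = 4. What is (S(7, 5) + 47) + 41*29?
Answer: 1240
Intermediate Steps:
(S(7, 5) + 47) + 41*29 = (4 + 47) + 41*29 = 51 + 1189 = 1240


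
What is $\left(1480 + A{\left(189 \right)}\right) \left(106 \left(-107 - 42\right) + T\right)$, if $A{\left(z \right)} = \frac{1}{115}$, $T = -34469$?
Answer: $- \frac{8554812863}{115} \approx -7.439 \cdot 10^{7}$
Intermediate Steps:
$A{\left(z \right)} = \frac{1}{115}$
$\left(1480 + A{\left(189 \right)}\right) \left(106 \left(-107 - 42\right) + T\right) = \left(1480 + \frac{1}{115}\right) \left(106 \left(-107 - 42\right) - 34469\right) = \frac{170201 \left(106 \left(-149\right) - 34469\right)}{115} = \frac{170201 \left(-15794 - 34469\right)}{115} = \frac{170201}{115} \left(-50263\right) = - \frac{8554812863}{115}$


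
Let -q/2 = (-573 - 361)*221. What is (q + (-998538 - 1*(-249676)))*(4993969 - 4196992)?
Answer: -267811369218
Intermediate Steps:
q = 412828 (q = -2*(-573 - 361)*221 = -(-1868)*221 = -2*(-206414) = 412828)
(q + (-998538 - 1*(-249676)))*(4993969 - 4196992) = (412828 + (-998538 - 1*(-249676)))*(4993969 - 4196992) = (412828 + (-998538 + 249676))*796977 = (412828 - 748862)*796977 = -336034*796977 = -267811369218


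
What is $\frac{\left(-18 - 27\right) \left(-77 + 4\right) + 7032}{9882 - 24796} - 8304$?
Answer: $- \frac{123856173}{14914} \approx -8304.7$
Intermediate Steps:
$\frac{\left(-18 - 27\right) \left(-77 + 4\right) + 7032}{9882 - 24796} - 8304 = \frac{\left(-45\right) \left(-73\right) + 7032}{-14914} - 8304 = \left(3285 + 7032\right) \left(- \frac{1}{14914}\right) - 8304 = 10317 \left(- \frac{1}{14914}\right) - 8304 = - \frac{10317}{14914} - 8304 = - \frac{123856173}{14914}$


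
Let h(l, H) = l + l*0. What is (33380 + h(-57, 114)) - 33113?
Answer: 210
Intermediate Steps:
h(l, H) = l (h(l, H) = l + 0 = l)
(33380 + h(-57, 114)) - 33113 = (33380 - 57) - 33113 = 33323 - 33113 = 210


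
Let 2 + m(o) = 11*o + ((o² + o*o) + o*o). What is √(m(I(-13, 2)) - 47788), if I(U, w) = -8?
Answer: I*√47686 ≈ 218.37*I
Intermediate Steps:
m(o) = -2 + 3*o² + 11*o (m(o) = -2 + (11*o + ((o² + o*o) + o*o)) = -2 + (11*o + ((o² + o²) + o²)) = -2 + (11*o + (2*o² + o²)) = -2 + (11*o + 3*o²) = -2 + (3*o² + 11*o) = -2 + 3*o² + 11*o)
√(m(I(-13, 2)) - 47788) = √((-2 + 3*(-8)² + 11*(-8)) - 47788) = √((-2 + 3*64 - 88) - 47788) = √((-2 + 192 - 88) - 47788) = √(102 - 47788) = √(-47686) = I*√47686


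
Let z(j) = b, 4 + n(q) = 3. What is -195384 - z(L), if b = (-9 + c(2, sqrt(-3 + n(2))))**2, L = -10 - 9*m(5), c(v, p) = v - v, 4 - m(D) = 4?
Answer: -195465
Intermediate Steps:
n(q) = -1 (n(q) = -4 + 3 = -1)
m(D) = 0 (m(D) = 4 - 1*4 = 4 - 4 = 0)
c(v, p) = 0
L = -10 (L = -10 - 9*0 = -10 + 0 = -10)
b = 81 (b = (-9 + 0)**2 = (-9)**2 = 81)
z(j) = 81
-195384 - z(L) = -195384 - 1*81 = -195384 - 81 = -195465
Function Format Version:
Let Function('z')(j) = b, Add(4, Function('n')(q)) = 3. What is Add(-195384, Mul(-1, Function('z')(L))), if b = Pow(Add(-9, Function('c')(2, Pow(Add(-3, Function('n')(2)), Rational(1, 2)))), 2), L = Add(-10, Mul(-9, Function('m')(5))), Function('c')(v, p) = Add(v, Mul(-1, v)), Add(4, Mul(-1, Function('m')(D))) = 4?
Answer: -195465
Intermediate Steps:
Function('n')(q) = -1 (Function('n')(q) = Add(-4, 3) = -1)
Function('m')(D) = 0 (Function('m')(D) = Add(4, Mul(-1, 4)) = Add(4, -4) = 0)
Function('c')(v, p) = 0
L = -10 (L = Add(-10, Mul(-9, 0)) = Add(-10, 0) = -10)
b = 81 (b = Pow(Add(-9, 0), 2) = Pow(-9, 2) = 81)
Function('z')(j) = 81
Add(-195384, Mul(-1, Function('z')(L))) = Add(-195384, Mul(-1, 81)) = Add(-195384, -81) = -195465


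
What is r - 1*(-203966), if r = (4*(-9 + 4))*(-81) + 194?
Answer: 205780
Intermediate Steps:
r = 1814 (r = (4*(-5))*(-81) + 194 = -20*(-81) + 194 = 1620 + 194 = 1814)
r - 1*(-203966) = 1814 - 1*(-203966) = 1814 + 203966 = 205780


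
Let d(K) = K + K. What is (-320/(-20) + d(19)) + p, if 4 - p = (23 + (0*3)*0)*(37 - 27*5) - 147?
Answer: 2459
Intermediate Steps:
d(K) = 2*K
p = 2405 (p = 4 - ((23 + (0*3)*0)*(37 - 27*5) - 147) = 4 - ((23 + 0*0)*(37 - 135) - 147) = 4 - ((23 + 0)*(-98) - 147) = 4 - (23*(-98) - 147) = 4 - (-2254 - 147) = 4 - 1*(-2401) = 4 + 2401 = 2405)
(-320/(-20) + d(19)) + p = (-320/(-20) + 2*19) + 2405 = (-320*(-1/20) + 38) + 2405 = (16 + 38) + 2405 = 54 + 2405 = 2459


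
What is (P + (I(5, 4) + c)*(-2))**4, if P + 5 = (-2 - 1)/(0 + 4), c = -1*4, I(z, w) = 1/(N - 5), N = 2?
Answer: 1500625/20736 ≈ 72.368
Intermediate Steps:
I(z, w) = -1/3 (I(z, w) = 1/(2 - 5) = 1/(-3) = -1/3)
c = -4
P = -23/4 (P = -5 + (-2 - 1)/(0 + 4) = -5 - 3/4 = -23/4 ≈ -5.7500)
(P + (I(5, 4) + c)*(-2))**4 = (-23/4 + (-1/3 - 4)*(-2))**4 = (-23/4 - 13/3*(-2))**4 = (-23/4 + 26/3)**4 = (35/12)**4 = 1500625/20736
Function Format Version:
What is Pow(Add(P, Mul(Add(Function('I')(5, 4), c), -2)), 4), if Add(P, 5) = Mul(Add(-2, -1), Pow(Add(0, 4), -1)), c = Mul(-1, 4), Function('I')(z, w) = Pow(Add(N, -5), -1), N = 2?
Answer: Rational(1500625, 20736) ≈ 72.368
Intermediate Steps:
Function('I')(z, w) = Rational(-1, 3) (Function('I')(z, w) = Pow(Add(2, -5), -1) = Pow(-3, -1) = Rational(-1, 3))
c = -4
P = Rational(-23, 4) (P = Add(-5, Mul(Add(-2, -1), Pow(Add(0, 4), -1))) = Add(-5, Mul(-3, Pow(4, -1))) = Add(-5, Mul(-3, Rational(1, 4))) = Add(-5, Rational(-3, 4)) = Rational(-23, 4) ≈ -5.7500)
Pow(Add(P, Mul(Add(Function('I')(5, 4), c), -2)), 4) = Pow(Add(Rational(-23, 4), Mul(Add(Rational(-1, 3), -4), -2)), 4) = Pow(Add(Rational(-23, 4), Mul(Rational(-13, 3), -2)), 4) = Pow(Add(Rational(-23, 4), Rational(26, 3)), 4) = Pow(Rational(35, 12), 4) = Rational(1500625, 20736)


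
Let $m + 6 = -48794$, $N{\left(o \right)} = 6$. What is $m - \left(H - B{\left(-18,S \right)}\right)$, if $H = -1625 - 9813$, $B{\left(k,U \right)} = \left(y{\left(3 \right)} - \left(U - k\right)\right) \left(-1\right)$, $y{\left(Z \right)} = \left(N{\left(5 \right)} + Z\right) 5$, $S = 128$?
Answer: $-37261$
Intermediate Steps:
$m = -48800$ ($m = -6 - 48794 = -48800$)
$y{\left(Z \right)} = 30 + 5 Z$ ($y{\left(Z \right)} = \left(6 + Z\right) 5 = 30 + 5 Z$)
$B{\left(k,U \right)} = -45 + U - k$ ($B{\left(k,U \right)} = \left(\left(30 + 5 \cdot 3\right) - \left(U - k\right)\right) \left(-1\right) = \left(\left(30 + 15\right) - \left(U - k\right)\right) \left(-1\right) = \left(45 - \left(U - k\right)\right) \left(-1\right) = \left(45 + k - U\right) \left(-1\right) = -45 + U - k$)
$H = -11438$ ($H = -1625 - 9813 = -11438$)
$m - \left(H - B{\left(-18,S \right)}\right) = -48800 - -11539 = -48800 + \left(\left(-45 + 128 + 18\right) + 11438\right) = -48800 + \left(101 + 11438\right) = -48800 + 11539 = -37261$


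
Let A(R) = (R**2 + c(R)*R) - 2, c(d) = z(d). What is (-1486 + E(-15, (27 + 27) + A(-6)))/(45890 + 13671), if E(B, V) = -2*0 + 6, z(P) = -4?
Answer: -1480/59561 ≈ -0.024848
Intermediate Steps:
c(d) = -4
A(R) = -2 + R**2 - 4*R (A(R) = (R**2 - 4*R) - 2 = -2 + R**2 - 4*R)
E(B, V) = 6 (E(B, V) = 0 + 6 = 6)
(-1486 + E(-15, (27 + 27) + A(-6)))/(45890 + 13671) = (-1486 + 6)/(45890 + 13671) = -1480/59561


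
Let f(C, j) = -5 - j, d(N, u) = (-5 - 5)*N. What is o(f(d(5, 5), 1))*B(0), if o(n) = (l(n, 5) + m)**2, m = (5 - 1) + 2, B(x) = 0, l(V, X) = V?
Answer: 0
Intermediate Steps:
m = 6 (m = 4 + 2 = 6)
d(N, u) = -10*N
o(n) = (6 + n)**2 (o(n) = (n + 6)**2 = (6 + n)**2)
o(f(d(5, 5), 1))*B(0) = (6 + (-5 - 1*1))**2*0 = (6 + (-5 - 1))**2*0 = (6 - 6)**2*0 = 0**2*0 = 0*0 = 0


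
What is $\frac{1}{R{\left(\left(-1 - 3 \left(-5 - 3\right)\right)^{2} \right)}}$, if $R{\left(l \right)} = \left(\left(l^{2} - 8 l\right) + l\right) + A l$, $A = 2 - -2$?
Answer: $\frac{1}{278254} \approx 3.5938 \cdot 10^{-6}$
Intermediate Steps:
$A = 4$ ($A = 2 + 2 = 4$)
$R{\left(l \right)} = l^{2} - 3 l$ ($R{\left(l \right)} = \left(\left(l^{2} - 8 l\right) + l\right) + 4 l = \left(l^{2} - 7 l\right) + 4 l = l^{2} - 3 l$)
$\frac{1}{R{\left(\left(-1 - 3 \left(-5 - 3\right)\right)^{2} \right)}} = \frac{1}{\left(-1 - 3 \left(-5 - 3\right)\right)^{2} \left(-3 + \left(-1 - 3 \left(-5 - 3\right)\right)^{2}\right)} = \frac{1}{\left(-1 - -24\right)^{2} \left(-3 + \left(-1 - -24\right)^{2}\right)} = \frac{1}{\left(-1 + 24\right)^{2} \left(-3 + \left(-1 + 24\right)^{2}\right)} = \frac{1}{23^{2} \left(-3 + 23^{2}\right)} = \frac{1}{529 \left(-3 + 529\right)} = \frac{1}{529 \cdot 526} = \frac{1}{278254}$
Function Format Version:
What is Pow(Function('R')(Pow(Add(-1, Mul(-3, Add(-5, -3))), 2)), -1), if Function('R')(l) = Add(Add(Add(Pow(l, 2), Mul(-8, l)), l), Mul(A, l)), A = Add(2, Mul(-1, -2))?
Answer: Rational(1, 278254) ≈ 3.5938e-6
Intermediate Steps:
A = 4 (A = Add(2, 2) = 4)
Function('R')(l) = Add(Pow(l, 2), Mul(-3, l)) (Function('R')(l) = Add(Add(Add(Pow(l, 2), Mul(-8, l)), l), Mul(4, l)) = Add(Add(Pow(l, 2), Mul(-7, l)), Mul(4, l)) = Add(Pow(l, 2), Mul(-3, l)))
Pow(Function('R')(Pow(Add(-1, Mul(-3, Add(-5, -3))), 2)), -1) = Pow(Mul(Pow(Add(-1, Mul(-3, Add(-5, -3))), 2), Add(-3, Pow(Add(-1, Mul(-3, Add(-5, -3))), 2))), -1) = Pow(Mul(Pow(Add(-1, Mul(-3, -8)), 2), Add(-3, Pow(Add(-1, Mul(-3, -8)), 2))), -1) = Pow(Mul(Pow(Add(-1, 24), 2), Add(-3, Pow(Add(-1, 24), 2))), -1) = Pow(Mul(Pow(23, 2), Add(-3, Pow(23, 2))), -1) = Pow(Mul(529, Add(-3, 529)), -1) = Pow(Mul(529, 526), -1) = Pow(278254, -1) = Rational(1, 278254)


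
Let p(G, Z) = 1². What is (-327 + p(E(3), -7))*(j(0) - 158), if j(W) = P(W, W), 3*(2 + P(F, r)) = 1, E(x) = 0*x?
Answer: 156154/3 ≈ 52051.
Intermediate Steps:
E(x) = 0
P(F, r) = -5/3 (P(F, r) = -2 + (⅓)*1 = -2 + ⅓ = -5/3)
j(W) = -5/3
p(G, Z) = 1
(-327 + p(E(3), -7))*(j(0) - 158) = (-327 + 1)*(-5/3 - 158) = -326*(-479/3) = 156154/3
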